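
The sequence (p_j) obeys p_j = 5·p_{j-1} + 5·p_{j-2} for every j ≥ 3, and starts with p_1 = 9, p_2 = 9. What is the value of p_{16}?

808488984375

Step forward from the initial values:
p_3 = 90  p_4 = 495  p_5 = 2925  …  p_{13} = 4029890625  p_{14} = 23591390625  p_{15} = 138106406250  p_{16} = 808488984375.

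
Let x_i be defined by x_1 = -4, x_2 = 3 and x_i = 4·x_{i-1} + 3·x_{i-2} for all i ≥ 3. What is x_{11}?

Iterate the recurrence:
x_3 = 0  x_4 = 9  x_5 = 36  x_6 = 171  x_7 = 792  x_8 = 3681  x_9 = 17100  x_{10} = 79443  x_{11} = 369072.

369072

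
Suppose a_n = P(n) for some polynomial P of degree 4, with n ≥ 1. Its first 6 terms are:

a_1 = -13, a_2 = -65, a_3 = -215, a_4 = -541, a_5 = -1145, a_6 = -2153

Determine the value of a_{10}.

1st diffs: -52, -150, -326, -604, -1008.
2nd diffs: -98, -176, -278, -404.
3rd diffs: -78, -102, -126.
4th diffs: -24, -24 (constant).
So a_n = -n^4 - 3n^3 - 6n^2 + 2n - 5.
Evaluating at n = 10 gives a_{10} = -13585.

-13585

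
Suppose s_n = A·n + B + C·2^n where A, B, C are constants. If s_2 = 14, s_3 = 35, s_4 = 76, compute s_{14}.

81926

Plug in n = 2, 3, 4: 2A + B + 4C = 14; 3A + B + 8C = 35; 4A + B + 16C = 76.
Subtracting the first from the second: A + 4C = 21.
Subtracting the second from the third: A + 8C = 41.
Solving: C = 5, A = 1, then B = -8.
Therefore s_{14} = 14 + (-8) + 5·16384 = 81926.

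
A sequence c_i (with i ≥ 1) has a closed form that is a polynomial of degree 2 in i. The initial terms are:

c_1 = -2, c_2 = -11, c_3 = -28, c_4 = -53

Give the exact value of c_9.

-298

1st diffs: -9, -17, -25.
2nd diffs: -8, -8 (constant).
Newton forward-difference form: c_i = -2 + (-9)·C(i-1,1) + (-8)·C(i-1,2).
At i = 9: i-1 = 8, so c_9 = -2 - 72 - 224 = -298.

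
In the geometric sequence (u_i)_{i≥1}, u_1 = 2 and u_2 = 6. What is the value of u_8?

4374

Common ratio r = 3.
u_i = 2·3^(i-1).
u_8 = 2·3^7 = 4374.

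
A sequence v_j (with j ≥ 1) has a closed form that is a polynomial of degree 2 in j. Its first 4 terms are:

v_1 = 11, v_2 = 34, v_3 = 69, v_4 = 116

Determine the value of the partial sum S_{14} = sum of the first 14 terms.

1st diffs: 23, 35, 47.
2nd diffs: 12, 12 (constant).
Newton forward-difference form: v_j = 11 + 23·C(j-1,1) + 12·C(j-1,2).
Continuing: …, 175, 246, 329, 424, …, v_{14} = 1246.
Summing j = 1..14 (14 terms) gives 6615.

6615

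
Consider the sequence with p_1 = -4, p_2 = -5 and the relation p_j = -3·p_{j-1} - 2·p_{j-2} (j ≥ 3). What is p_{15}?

p_3 = 23, p_4 = -59, p_5 = 131, …, p_{12} = -18419, p_{13} = 36851, p_{14} = -73715, p_{15} = 147443.
(Characteristic roots are -1 and -2.)

147443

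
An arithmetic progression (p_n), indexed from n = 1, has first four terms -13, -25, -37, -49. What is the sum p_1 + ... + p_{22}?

Common difference d = -12.
p_n = -13 + (n - 1)·(-12).
p_{22} = -265; S = 22·(-13 + (-265))/2 = -3058.

-3058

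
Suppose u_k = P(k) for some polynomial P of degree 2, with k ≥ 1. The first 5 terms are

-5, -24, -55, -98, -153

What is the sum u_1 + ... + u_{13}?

1st diffs: -19, -31, -43, -55.
2nd diffs: -12, -12, -12 (constant).
Newton forward-difference form: u_k = -5 + (-19)·C(k-1,1) + (-12)·C(k-1,2).
Continuing: …, -220, -299, -390, -493, …, u_{13} = -1025.
Summing k = 1..13 (13 terms) gives -4979.

-4979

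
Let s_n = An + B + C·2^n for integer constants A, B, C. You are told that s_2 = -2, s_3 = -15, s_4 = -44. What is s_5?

-105

The three given values yield: 2A + B + 4C = -2; 3A + B + 8C = -15; 4A + B + 16C = -44.
Subtracting the first from the second: A + 4C = -13.
Subtracting the second from the third: A + 8C = -29.
Solving: C = -4, A = 3, then B = 8.
Hence s_5 = 3·5 + 8 + (-4)·32 = -105.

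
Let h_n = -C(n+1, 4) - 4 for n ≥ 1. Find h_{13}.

C(14, 4) = 1001, so h_{13} = -1005.

-1005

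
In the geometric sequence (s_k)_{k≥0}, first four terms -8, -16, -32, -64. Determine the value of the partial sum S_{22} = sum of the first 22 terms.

Common ratio r = 2.
s_k = (-8)·2^(k-0).
S = (-8)·(2^22 - 1)/(2 - 1) = (-8)·(4194304 - 1)/(1) = -33554424.

-33554424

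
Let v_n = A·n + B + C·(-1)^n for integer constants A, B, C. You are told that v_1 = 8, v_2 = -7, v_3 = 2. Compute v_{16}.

-49

At n = 1, 2, 3: A + B - C = 8; 2A + B + C = -7; 3A + B - C = 2.
Subtracting the first from the second: A + 2C = -15.
Subtracting the second from the third: A - 2C = 9.
Solving: C = -6, A = -3, then B = 5.
Therefore v_{16} = -48 + 5 + (-6)·1 = -49.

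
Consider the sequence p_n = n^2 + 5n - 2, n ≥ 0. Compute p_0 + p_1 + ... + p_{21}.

4422

Over n = 0..21: Σn = 231, Σn² = 3311.
Total = (1)·3311 + (5)·231 + (-2)·22 = 4422.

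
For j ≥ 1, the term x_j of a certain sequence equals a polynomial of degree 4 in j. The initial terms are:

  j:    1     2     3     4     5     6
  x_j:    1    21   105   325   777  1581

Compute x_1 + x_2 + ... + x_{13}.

102245

1st diffs: 20, 84, 220, 452, 804.
2nd diffs: 64, 136, 232, 352.
3rd diffs: 72, 96, 120.
4th diffs: 24, 24 (constant).
Newton forward-difference form: x_j = 1 + 20·C(j-1,1) + 64·C(j-1,2) + 72·C(j-1,3) + 24·C(j-1,4).
Continuing: …, 2881, 4845, 7665, 11557, …, x_{13} = 32185.
Summing j = 1..13 (13 terms) gives 102245.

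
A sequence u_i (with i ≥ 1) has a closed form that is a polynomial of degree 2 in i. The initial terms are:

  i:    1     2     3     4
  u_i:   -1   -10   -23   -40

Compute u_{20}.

-856

1st diffs: -9, -13, -17.
2nd diffs: -4, -4 (constant).
Newton forward-difference form: u_i = -1 + (-9)·C(i-1,1) + (-4)·C(i-1,2).
At i = 20: i-1 = 19, so u_{20} = -1 - 171 - 684 = -856.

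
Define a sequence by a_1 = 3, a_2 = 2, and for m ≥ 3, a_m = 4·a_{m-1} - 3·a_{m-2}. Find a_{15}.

-2391481

Step forward from the initial values:
a_3 = -1  a_4 = -10  a_5 = -37  …  a_{12} = -88570  a_{13} = -265717  a_{14} = -797158  a_{15} = -2391481.
(Characteristic roots are 3 and 1.)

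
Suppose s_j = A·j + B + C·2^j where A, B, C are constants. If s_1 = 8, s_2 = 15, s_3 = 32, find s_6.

303

Plug in j = 1, 2, 3: A + B + 2C = 8; 2A + B + 4C = 15; 3A + B + 8C = 32.
Subtracting the first from the second: A + 2C = 7.
Subtracting the second from the third: A + 4C = 17.
Solving: C = 5, A = -3, then B = 1.
Therefore s_6 = -18 + 1 + 5·64 = 303.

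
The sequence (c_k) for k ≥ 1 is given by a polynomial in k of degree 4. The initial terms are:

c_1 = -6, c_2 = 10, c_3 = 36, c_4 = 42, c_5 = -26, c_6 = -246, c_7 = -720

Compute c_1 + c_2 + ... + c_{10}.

-10488

1st diffs: 16, 26, 6, -68, -220, -474.
2nd diffs: 10, -20, -74, -152, -254.
3rd diffs: -30, -54, -78, -102.
4th diffs: -24, -24, -24 (constant).
Newton forward-difference form: c_k = -6 + 16·C(k-1,1) + 10·C(k-1,2) + (-30)·C(k-1,3) + (-24)·C(k-1,4).
Continuing: -1574, -2958, -5046.
Summing k = 1..10 (10 terms) gives -10488.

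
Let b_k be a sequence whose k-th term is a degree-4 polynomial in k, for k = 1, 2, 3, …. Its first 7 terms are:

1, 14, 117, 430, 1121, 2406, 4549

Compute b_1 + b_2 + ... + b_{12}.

118086

1st diffs: 13, 103, 313, 691, 1285, 2143.
2nd diffs: 90, 210, 378, 594, 858.
3rd diffs: 120, 168, 216, 264.
4th diffs: 48, 48, 48 (constant).
So b_k = 2k^4 - 5k^2 - 2k + 6.
Continuing: …, 7862, 12705, 19486, 28661, …, b_{12} = 40734.
Summing k = 1..12 (12 terms) gives 118086.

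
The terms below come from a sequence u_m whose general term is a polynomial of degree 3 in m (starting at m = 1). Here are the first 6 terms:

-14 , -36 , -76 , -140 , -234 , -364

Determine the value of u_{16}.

1st diffs: -22, -40, -64, -94, -130.
2nd diffs: -18, -24, -30, -36.
3rd diffs: -6, -6, -6 (constant).
Newton forward-difference form: u_m = -14 + (-22)·C(m-1,1) + (-18)·C(m-1,2) + (-6)·C(m-1,3).
At m = 16: m-1 = 15, so u_{16} = -14 - 330 - 1890 - 2730 = -4964.

-4964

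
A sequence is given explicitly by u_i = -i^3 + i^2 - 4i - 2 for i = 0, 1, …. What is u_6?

u_6 = -1·6^3 + 1·6^2 - 4·6 - 2 = -206.

-206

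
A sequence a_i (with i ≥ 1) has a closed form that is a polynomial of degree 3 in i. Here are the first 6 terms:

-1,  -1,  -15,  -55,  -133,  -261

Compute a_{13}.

-3565

1st diffs: 0, -14, -40, -78, -128.
2nd diffs: -14, -26, -38, -50.
3rd diffs: -12, -12, -12 (constant).
So a_i = -2i^3 + 5i^2 - i - 3.
Evaluating at i = 13 gives a_{13} = -3565.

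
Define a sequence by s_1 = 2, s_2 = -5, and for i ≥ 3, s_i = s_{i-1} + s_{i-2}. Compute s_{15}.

-1419

Iterate the recurrence:
s_3 = -3, s_4 = -8, s_5 = -11, …, s_{12} = -335, s_{13} = -542, s_{14} = -877, s_{15} = -1419.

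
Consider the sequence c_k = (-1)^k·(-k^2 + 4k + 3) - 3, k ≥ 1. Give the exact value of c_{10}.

-60

(-1)^10 = 1; -k^2 + 4k + 3 at k=10 is -57; so c_{10} = -60.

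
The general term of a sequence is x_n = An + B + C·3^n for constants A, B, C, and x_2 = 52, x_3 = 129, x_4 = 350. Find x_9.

78783

At n = 2, 3, 4: 2A + B + 9C = 52; 3A + B + 27C = 129; 4A + B + 81C = 350.
Subtracting the first from the second: A + 18C = 77.
Subtracting the second from the third: A + 54C = 221.
Solving: C = 4, A = 5, then B = 6.
Hence x_9 = 5·9 + 6 + 4·19683 = 78783.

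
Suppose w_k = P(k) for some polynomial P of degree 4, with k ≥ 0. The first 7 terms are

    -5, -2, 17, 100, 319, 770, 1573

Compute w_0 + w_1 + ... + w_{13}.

102123

1st diffs: 3, 19, 83, 219, 451, 803.
2nd diffs: 16, 64, 136, 232, 352.
3rd diffs: 48, 72, 96, 120.
4th diffs: 24, 24, 24 (constant).
So w_k = k^4 + 2k^3 - 5k^2 + 5k - 5.
Continuing: …, 2872, 4835, 7654, 11545, …, w_{13} = 32170.
Summing k = 0..13 (14 terms) gives 102123.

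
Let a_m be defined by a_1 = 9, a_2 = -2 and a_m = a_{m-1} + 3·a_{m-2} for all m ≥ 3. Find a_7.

433

Applying the relation repeatedly:
a_3 = 25, a_4 = 19, a_5 = 94, a_6 = 151, a_7 = 433.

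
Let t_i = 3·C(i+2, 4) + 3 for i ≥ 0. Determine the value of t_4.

C(6, 4) = 15, so t_4 = 48.

48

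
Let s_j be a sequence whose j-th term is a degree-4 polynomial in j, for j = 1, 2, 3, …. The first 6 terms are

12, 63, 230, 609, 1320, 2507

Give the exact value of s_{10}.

1st diffs: 51, 167, 379, 711, 1187.
2nd diffs: 116, 212, 332, 476.
3rd diffs: 96, 120, 144.
4th diffs: 24, 24 (constant).
So s_j = j^4 + 6j^3 - 3j^2 + 3j + 5.
Evaluating at j = 10 gives s_{10} = 15735.

15735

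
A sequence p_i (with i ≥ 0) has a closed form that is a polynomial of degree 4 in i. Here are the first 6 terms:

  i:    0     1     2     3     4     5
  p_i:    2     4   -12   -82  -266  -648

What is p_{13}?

1st diffs: 2, -16, -70, -184, -382.
2nd diffs: -18, -54, -114, -198.
3rd diffs: -36, -60, -84.
4th diffs: -24, -24 (constant).
So p_i = -i^4 - 2i^2 + 5i + 2.
Evaluating at i = 13 gives p_{13} = -28832.

-28832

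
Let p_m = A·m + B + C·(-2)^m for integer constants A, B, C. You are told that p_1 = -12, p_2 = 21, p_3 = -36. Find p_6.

At m = 1, 2, 3: A + B - 2C = -12; 2A + B + 4C = 21; 3A + B - 8C = -36.
Subtracting the first from the second: A + 6C = 33.
Subtracting the second from the third: A - 12C = -57.
Solving: C = 5, A = 3, then B = -5.
Therefore p_6 = 18 + (-5) + 5·64 = 333.

333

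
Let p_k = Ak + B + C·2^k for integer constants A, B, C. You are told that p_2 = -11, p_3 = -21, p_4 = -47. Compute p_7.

The three given values yield: 2A + B + 4C = -11; 3A + B + 8C = -21; 4A + B + 16C = -47.
Subtracting the first from the second: A + 4C = -10.
Subtracting the second from the third: A + 8C = -26.
Solving: C = -4, A = 6, then B = -7.
So p_k = 6·k + (-7) + (-4)·2^k; at k=7 this is -477.

-477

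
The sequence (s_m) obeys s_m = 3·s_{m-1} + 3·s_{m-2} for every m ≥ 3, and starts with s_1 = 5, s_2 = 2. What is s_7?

3861

Applying the relation repeatedly:
s_3 = 21;  s_4 = 69;  s_5 = 270;  s_6 = 1017;  s_7 = 3861.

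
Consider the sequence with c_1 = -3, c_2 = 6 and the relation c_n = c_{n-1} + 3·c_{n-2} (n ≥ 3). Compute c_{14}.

Step forward from the initial values:
c_3 = -3, c_4 = 15, c_5 = 6, …, c_{11} = 2382, c_{12} = 5667, c_{13} = 12813, c_{14} = 29814.

29814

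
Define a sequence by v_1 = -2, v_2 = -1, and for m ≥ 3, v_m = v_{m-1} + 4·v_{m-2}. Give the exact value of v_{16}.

Iterate the recurrence:
v_3 = -9; v_4 = -13; v_5 = -49; …; v_{13} = -80017; v_{14} = -204101; v_{15} = -524169; v_{16} = -1340573.

-1340573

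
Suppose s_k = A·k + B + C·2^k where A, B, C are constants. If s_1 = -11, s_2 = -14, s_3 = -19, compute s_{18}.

-262170

Plug in k = 1, 2, 3: A + B + 2C = -11; 2A + B + 4C = -14; 3A + B + 8C = -19.
Subtracting the first from the second: A + 2C = -3.
Subtracting the second from the third: A + 4C = -5.
Solving: C = -1, A = -1, then B = -8.
Therefore s_{18} = -18 + (-8) + (-1)·262144 = -262170.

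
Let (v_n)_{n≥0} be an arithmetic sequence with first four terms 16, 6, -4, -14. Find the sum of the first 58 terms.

-15602

Common difference d = -10.
v_n = 16 + (n - 0)·(-10).
v_{57} = -554; S = 58·(16 + (-554))/2 = -15602.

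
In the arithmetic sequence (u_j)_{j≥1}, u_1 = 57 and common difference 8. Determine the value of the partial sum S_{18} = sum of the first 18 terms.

u_j = 57 + (j - 1)·8.
u_{18} = 193; S = 18·(57 + 193)/2 = 2250.

2250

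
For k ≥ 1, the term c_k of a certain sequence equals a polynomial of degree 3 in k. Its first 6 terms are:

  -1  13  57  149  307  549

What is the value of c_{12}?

4773

1st diffs: 14, 44, 92, 158, 242.
2nd diffs: 30, 48, 66, 84.
3rd diffs: 18, 18, 18 (constant).
Newton forward-difference form: c_k = -1 + 14·C(k-1,1) + 30·C(k-1,2) + 18·C(k-1,3).
At k = 12: k-1 = 11, so c_{12} = -1 + 154 + 1650 + 2970 = 4773.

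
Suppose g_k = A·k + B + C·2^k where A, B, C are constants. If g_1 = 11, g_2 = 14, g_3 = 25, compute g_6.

234

At k = 1, 2, 3: A + B + 2C = 11; 2A + B + 4C = 14; 3A + B + 8C = 25.
Subtracting the first from the second: A + 2C = 3.
Subtracting the second from the third: A + 4C = 11.
Solving: C = 4, A = -5, then B = 8.
So g_k = -5·k + 8 + 4·2^k; at k=6 this is 234.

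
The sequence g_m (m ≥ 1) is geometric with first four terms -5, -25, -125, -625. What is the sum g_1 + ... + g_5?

-3905

Common ratio r = 5.
g_m = (-5)·5^(m-1).
S = (-5)·(5^5 - 1)/(5 - 1) = (-5)·(3125 - 1)/(4) = -3905.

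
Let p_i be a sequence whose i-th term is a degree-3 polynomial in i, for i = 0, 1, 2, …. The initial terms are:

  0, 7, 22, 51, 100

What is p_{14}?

3010

1st diffs: 7, 15, 29, 49.
2nd diffs: 8, 14, 20.
3rd diffs: 6, 6 (constant).
So p_i = i^3 + i^2 + 5i.
Evaluating at i = 14 gives p_{14} = 3010.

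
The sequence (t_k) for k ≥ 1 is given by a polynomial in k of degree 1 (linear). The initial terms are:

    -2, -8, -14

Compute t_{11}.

-62

1st diffs: -6, -6 (constant).
So t_k = -6k + 4.
Evaluating at k = 11 gives t_{11} = -62.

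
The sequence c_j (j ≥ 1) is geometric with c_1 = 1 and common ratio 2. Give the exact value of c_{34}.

c_j = 1·2^(j-1).
c_{34} = 1·2^33 = 8589934592.

8589934592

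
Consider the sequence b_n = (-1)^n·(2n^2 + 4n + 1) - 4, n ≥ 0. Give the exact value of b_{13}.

-395

(-1)^13 = -1; 2n^2 + 4n + 1 at n=13 is 391; so b_{13} = -395.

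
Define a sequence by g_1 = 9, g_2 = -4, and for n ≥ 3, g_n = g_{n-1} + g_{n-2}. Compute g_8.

Step forward from the initial values:
g_3 = 5  g_4 = 1  g_5 = 6  g_6 = 7  g_7 = 13  g_8 = 20.

20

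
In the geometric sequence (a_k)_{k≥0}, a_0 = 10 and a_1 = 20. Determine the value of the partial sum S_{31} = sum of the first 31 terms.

Common ratio r = 2.
a_k = 10·2^(k-0).
S = 10·(2^31 - 1)/(2 - 1) = 10·(2147483648 - 1)/(1) = 21474836470.

21474836470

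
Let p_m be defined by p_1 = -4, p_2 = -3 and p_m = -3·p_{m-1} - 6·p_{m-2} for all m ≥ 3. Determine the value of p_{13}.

-206307

Iterate the recurrence:
p_3 = 33  p_4 = -81  p_5 = 45  …  p_{10} = -18225  p_{11} = 40581  p_{12} = -12393  p_{13} = -206307.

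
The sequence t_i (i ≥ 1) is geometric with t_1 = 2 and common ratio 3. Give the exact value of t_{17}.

t_i = 2·3^(i-1).
t_{17} = 2·3^16 = 86093442.

86093442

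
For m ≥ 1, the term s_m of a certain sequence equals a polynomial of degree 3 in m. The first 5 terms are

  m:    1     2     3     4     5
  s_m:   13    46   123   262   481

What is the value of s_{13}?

7273

1st diffs: 33, 77, 139, 219.
2nd diffs: 44, 62, 80.
3rd diffs: 18, 18 (constant).
Newton forward-difference form: s_m = 13 + 33·C(m-1,1) + 44·C(m-1,2) + 18·C(m-1,3).
At m = 13: m-1 = 12, so s_{13} = 13 + 396 + 2904 + 3960 = 7273.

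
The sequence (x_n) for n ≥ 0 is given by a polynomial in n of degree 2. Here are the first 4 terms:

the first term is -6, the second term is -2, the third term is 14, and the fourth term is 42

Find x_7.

1st diffs: 4, 16, 28.
2nd diffs: 12, 12 (constant).
Newton forward-difference form: x_n = -6 + 4·C(n,1) + 12·C(n,2).
At n = 7: n = 7, so x_7 = -6 + 28 + 252 = 274.

274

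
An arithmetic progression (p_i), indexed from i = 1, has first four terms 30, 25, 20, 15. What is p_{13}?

-30

Common difference d = -5.
p_i = 30 + (i - 1)·(-5).
p_{13} = 30 + 12·(-5) = -30.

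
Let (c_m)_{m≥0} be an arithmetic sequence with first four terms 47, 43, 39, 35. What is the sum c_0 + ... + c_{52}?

Common difference d = -4.
c_m = 47 + (m - 0)·(-4).
c_{52} = -161; S = 53·(47 + (-161))/2 = -3021.

-3021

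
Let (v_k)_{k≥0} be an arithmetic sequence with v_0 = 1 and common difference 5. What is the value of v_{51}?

v_k = 1 + (k - 0)·5.
v_{51} = 1 + 51·5 = 256.

256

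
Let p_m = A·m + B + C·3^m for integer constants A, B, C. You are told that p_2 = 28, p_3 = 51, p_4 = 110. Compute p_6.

768

At m = 2, 3, 4: 2A + B + 9C = 28; 3A + B + 27C = 51; 4A + B + 81C = 110.
Subtracting the first from the second: A + 18C = 23.
Subtracting the second from the third: A + 54C = 59.
Solving: C = 1, A = 5, then B = 9.
So p_m = 5·m + 9 + 1·3^m; at m=6 this is 768.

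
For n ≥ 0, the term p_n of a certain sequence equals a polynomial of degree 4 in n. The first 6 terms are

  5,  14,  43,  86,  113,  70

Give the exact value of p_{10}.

-4765

1st diffs: 9, 29, 43, 27, -43.
2nd diffs: 20, 14, -16, -70.
3rd diffs: -6, -30, -54.
4th diffs: -24, -24 (constant).
Newton forward-difference form: p_n = 5 + 9·C(n,1) + 20·C(n,2) + (-6)·C(n,3) + (-24)·C(n,4).
At n = 10: n = 10, so p_{10} = 5 + 90 + 900 - 720 - 5040 = -4765.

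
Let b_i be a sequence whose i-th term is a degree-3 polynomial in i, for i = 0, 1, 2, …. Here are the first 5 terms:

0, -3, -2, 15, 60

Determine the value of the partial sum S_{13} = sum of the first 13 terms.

1st diffs: -3, 1, 17, 45.
2nd diffs: 4, 16, 28.
3rd diffs: 12, 12 (constant).
Newton forward-difference form: b_i = (-3)·C(i,1) + 4·C(i,2) + 12·C(i,3).
Continuing: …, 145, 282, 483, 760, …, b_{12} = 2868.
Summing i = 0..12 (13 terms) gives 9490.

9490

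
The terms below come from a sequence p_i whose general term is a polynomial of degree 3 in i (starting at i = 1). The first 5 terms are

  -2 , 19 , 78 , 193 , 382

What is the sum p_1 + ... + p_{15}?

1st diffs: 21, 59, 115, 189.
2nd diffs: 38, 56, 74.
3rd diffs: 18, 18 (constant).
Newton forward-difference form: p_i = -2 + 21·C(i-1,1) + 38·C(i-1,2) + 18·C(i-1,3).
Continuing: …, 663, 1054, 1573, 2238, …, p_{15} = 10302.
Summing i = 1..15 (15 terms) gives 44035.

44035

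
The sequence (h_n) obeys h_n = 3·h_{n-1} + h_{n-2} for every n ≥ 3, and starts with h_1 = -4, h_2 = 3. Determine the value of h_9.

Step forward from the initial values:
h_3 = 5  h_4 = 18  h_5 = 59  h_6 = 195  h_7 = 644  h_8 = 2127  h_9 = 7025.

7025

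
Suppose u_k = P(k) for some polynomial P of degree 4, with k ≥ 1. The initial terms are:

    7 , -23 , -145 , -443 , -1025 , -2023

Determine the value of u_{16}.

1st diffs: -30, -122, -298, -582, -998.
2nd diffs: -92, -176, -284, -416.
3rd diffs: -84, -108, -132.
4th diffs: -24, -24 (constant).
Newton forward-difference form: u_k = 7 + (-30)·C(k-1,1) + (-92)·C(k-1,2) + (-84)·C(k-1,3) + (-24)·C(k-1,4).
At k = 16: k-1 = 15, so u_{16} = 7 - 450 - 9660 - 38220 - 32760 = -81083.

-81083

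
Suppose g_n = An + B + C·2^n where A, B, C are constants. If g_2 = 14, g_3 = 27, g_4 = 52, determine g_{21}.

Write the equations: 2A + B + 4C = 14; 3A + B + 8C = 27; 4A + B + 16C = 52.
Subtracting the first from the second: A + 4C = 13.
Subtracting the second from the third: A + 8C = 25.
Solving: C = 3, A = 1, then B = 0.
Therefore g_{21} = 21 + 0 + 3·2097152 = 6291477.

6291477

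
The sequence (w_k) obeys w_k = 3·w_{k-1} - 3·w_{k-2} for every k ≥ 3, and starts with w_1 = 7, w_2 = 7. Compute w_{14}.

5103

Iterate the recurrence:
w_3 = 0; w_4 = -21; w_5 = -63; …; w_{11} = 1701; w_{12} = 3402; w_{13} = 5103; w_{14} = 5103.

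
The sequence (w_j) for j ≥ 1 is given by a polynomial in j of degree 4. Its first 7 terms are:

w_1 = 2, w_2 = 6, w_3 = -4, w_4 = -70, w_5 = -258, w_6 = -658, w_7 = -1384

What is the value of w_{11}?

1st diffs: 4, -10, -66, -188, -400, -726.
2nd diffs: -14, -56, -122, -212, -326.
3rd diffs: -42, -66, -90, -114.
4th diffs: -24, -24, -24 (constant).
Newton forward-difference form: w_j = 2 + 4·C(j-1,1) + (-14)·C(j-1,2) + (-42)·C(j-1,3) + (-24)·C(j-1,4).
At j = 11: j-1 = 10, so w_{11} = 2 + 40 - 630 - 5040 - 5040 = -10668.

-10668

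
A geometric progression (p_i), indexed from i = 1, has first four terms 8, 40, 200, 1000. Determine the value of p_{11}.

Common ratio r = 5.
p_i = 8·5^(i-1).
p_{11} = 8·5^10 = 78125000.

78125000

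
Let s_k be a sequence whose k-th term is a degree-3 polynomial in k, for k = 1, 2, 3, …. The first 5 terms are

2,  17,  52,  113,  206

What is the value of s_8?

737

1st diffs: 15, 35, 61, 93.
2nd diffs: 20, 26, 32.
3rd diffs: 6, 6 (constant).
So s_k = k^3 + 4k^2 - 4k + 1.
Evaluating at k = 8 gives s_8 = 737.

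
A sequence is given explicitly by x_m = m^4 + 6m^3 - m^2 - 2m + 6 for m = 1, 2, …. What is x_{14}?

x_{14} = 1·14^4 + 6·14^3 - 1·14^2 - 2·14 + 6 = 54662.

54662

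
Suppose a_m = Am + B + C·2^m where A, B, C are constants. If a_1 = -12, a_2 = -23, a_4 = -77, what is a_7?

-534

At m = 1, 2, 4: A + B + 2C = -12; 2A + B + 4C = -23; 4A + B + 16C = -77.
Subtracting the first from the second: A + 2C = -11.
Subtracting the second from the third: 2A + 12C = -54.
Solving: C = -4, A = -3, then B = -1.
So a_m = -3·m + (-1) + (-4)·2^m; at m=7 this is -534.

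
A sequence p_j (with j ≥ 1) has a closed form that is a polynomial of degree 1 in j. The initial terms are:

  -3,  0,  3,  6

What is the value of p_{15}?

39

1st diffs: 3, 3, 3 (constant).
So p_j = 3j - 6.
Evaluating at j = 15 gives p_{15} = 39.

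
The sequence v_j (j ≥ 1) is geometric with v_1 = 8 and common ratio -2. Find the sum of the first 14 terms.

v_j = 8·(-2)^(j-1).
S = 8·((-2)^14 - 1)/(-2 - 1) = 8·(16384 - 1)/(-3) = -43688.

-43688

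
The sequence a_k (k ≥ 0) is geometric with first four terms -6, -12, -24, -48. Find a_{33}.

-51539607552

Common ratio r = 2.
a_k = (-6)·2^(k-0).
a_{33} = (-6)·2^33 = -51539607552.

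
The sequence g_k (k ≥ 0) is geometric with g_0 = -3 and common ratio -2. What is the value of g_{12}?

-12288

g_k = (-3)·(-2)^(k-0).
g_{12} = (-3)·(-2)^12 = -12288.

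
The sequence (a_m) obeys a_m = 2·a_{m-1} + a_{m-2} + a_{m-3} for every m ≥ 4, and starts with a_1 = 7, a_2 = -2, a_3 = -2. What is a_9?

Iterate the recurrence:
a_4 = 1; a_5 = -2; a_6 = -5; a_7 = -11; a_8 = -29; a_9 = -74.

-74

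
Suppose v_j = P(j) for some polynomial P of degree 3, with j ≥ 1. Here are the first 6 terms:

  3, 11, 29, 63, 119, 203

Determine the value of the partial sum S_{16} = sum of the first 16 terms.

1st diffs: 8, 18, 34, 56, 84.
2nd diffs: 10, 16, 22, 28.
3rd diffs: 6, 6, 6 (constant).
Newton forward-difference form: v_j = 3 + 8·C(j-1,1) + 10·C(j-1,2) + 6·C(j-1,3).
Continuing: …, 321, 479, 683, 939, …, v_{16} = 3903.
Summing j = 1..16 (16 terms) gives 17528.

17528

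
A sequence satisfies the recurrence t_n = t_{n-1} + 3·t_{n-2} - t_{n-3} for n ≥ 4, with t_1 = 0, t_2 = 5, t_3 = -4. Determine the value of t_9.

Compute successive terms:
t_4 = 11, t_5 = -6, t_6 = 31, t_7 = 2, t_8 = 101, t_9 = 76.

76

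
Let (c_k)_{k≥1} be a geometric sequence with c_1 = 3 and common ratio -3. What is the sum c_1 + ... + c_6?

-546

c_k = 3·(-3)^(k-1).
S = 3·((-3)^6 - 1)/(-3 - 1) = 3·(729 - 1)/(-4) = -546.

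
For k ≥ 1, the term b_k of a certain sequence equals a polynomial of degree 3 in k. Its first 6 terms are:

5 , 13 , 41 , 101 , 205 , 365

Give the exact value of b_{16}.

1st diffs: 8, 28, 60, 104, 160.
2nd diffs: 20, 32, 44, 56.
3rd diffs: 12, 12, 12 (constant).
So b_k = 2k^3 - 2k^2 + 5.
Evaluating at k = 16 gives b_{16} = 7685.

7685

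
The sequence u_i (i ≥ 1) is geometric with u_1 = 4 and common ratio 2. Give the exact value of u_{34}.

34359738368

u_i = 4·2^(i-1).
u_{34} = 4·2^33 = 34359738368.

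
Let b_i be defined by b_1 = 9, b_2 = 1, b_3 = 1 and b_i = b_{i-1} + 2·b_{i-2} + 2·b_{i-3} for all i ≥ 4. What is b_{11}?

4145

Compute successive terms:
b_4 = 21, b_5 = 25, b_6 = 69, b_7 = 161, b_8 = 349, b_9 = 809, b_{10} = 1829, b_{11} = 4145.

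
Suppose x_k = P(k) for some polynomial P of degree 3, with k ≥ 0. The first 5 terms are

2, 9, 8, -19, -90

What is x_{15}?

-8923

1st diffs: 7, -1, -27, -71.
2nd diffs: -8, -26, -44.
3rd diffs: -18, -18 (constant).
So x_k = -3k^3 + 5k^2 + 5k + 2.
Evaluating at k = 15 gives x_{15} = -8923.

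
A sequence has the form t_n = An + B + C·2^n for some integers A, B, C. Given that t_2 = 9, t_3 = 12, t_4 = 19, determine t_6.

At n = 2, 3, 4: 2A + B + 4C = 9; 3A + B + 8C = 12; 4A + B + 16C = 19.
Subtracting the first from the second: A + 4C = 3.
Subtracting the second from the third: A + 8C = 7.
Solving: C = 1, A = -1, then B = 7.
Hence t_6 = -1·6 + 7 + 1·64 = 65.

65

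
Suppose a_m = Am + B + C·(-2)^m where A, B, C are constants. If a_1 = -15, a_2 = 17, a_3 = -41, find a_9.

The three given values yield: A + B - 2C = -15; 2A + B + 4C = 17; 3A + B - 8C = -41.
Subtracting the first from the second: A + 6C = 32.
Subtracting the second from the third: A - 12C = -58.
Solving: C = 5, A = 2, then B = -7.
So a_m = 2·m + (-7) + 5·(-2)^m; at m=9 this is -2549.

-2549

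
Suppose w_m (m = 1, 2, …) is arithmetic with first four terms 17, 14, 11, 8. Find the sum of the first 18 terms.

-153

Common difference d = -3.
w_m = 17 + (m - 1)·(-3).
w_{18} = -34; S = 18·(17 + (-34))/2 = -153.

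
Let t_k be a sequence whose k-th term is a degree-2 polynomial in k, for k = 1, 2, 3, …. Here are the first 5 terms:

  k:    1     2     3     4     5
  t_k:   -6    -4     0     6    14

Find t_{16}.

1st diffs: 2, 4, 6, 8.
2nd diffs: 2, 2, 2 (constant).
So t_k = k^2 - k - 6.
Evaluating at k = 16 gives t_{16} = 234.

234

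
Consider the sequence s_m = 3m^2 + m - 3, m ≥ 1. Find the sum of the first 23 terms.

Over m = 1..23: Σm = 276, Σm² = 4324.
Total = (3)·4324 + (1)·276 + (-3)·23 = 13179.

13179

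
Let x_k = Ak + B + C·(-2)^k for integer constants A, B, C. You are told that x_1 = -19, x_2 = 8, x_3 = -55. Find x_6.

296

At k = 1, 2, 3: A + B - 2C = -19; 2A + B + 4C = 8; 3A + B - 8C = -55.
Subtracting the first from the second: A + 6C = 27.
Subtracting the second from the third: A - 12C = -63.
Solving: C = 5, A = -3, then B = -6.
Hence x_6 = -3·6 + (-6) + 5·64 = 296.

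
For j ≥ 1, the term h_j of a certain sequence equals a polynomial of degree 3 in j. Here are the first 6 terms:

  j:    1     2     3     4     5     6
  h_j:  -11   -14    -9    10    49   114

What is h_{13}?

1801

1st diffs: -3, 5, 19, 39, 65.
2nd diffs: 8, 14, 20, 26.
3rd diffs: 6, 6, 6 (constant).
Newton forward-difference form: h_j = -11 + (-3)·C(j-1,1) + 8·C(j-1,2) + 6·C(j-1,3).
At j = 13: j-1 = 12, so h_{13} = -11 - 36 + 528 + 1320 = 1801.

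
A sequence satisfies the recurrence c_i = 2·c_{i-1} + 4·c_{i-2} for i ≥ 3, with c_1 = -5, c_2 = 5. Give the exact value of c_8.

Compute successive terms:
c_3 = -10; c_4 = 0; c_5 = -40; c_6 = -80; c_7 = -320; c_8 = -960.

-960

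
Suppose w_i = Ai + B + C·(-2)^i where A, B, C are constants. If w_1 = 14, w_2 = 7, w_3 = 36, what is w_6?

-93

Write the equations: A + B - 2C = 14; 2A + B + 4C = 7; 3A + B - 8C = 36.
Subtracting the first from the second: A + 6C = -7.
Subtracting the second from the third: A - 12C = 29.
Solving: C = -2, A = 5, then B = 5.
Therefore w_6 = 30 + 5 + (-2)·64 = -93.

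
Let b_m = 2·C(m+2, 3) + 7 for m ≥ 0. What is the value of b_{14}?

1127

C(16, 3) = 560, so b_{14} = 1127.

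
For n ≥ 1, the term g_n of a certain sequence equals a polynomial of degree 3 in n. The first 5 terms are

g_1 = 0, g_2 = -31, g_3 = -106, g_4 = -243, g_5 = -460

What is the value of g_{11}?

-4450

1st diffs: -31, -75, -137, -217.
2nd diffs: -44, -62, -80.
3rd diffs: -18, -18 (constant).
Newton forward-difference form: g_n = (-31)·C(n-1,1) + (-44)·C(n-1,2) + (-18)·C(n-1,3).
At n = 11: n-1 = 10, so g_{11} = -310 - 1980 - 2160 = -4450.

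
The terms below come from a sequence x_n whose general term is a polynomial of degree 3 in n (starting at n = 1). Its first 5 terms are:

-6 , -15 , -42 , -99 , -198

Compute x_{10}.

-1743

1st diffs: -9, -27, -57, -99.
2nd diffs: -18, -30, -42.
3rd diffs: -12, -12 (constant).
So x_n = -2n^3 + 3n^2 - 4n - 3.
Evaluating at n = 10 gives x_{10} = -1743.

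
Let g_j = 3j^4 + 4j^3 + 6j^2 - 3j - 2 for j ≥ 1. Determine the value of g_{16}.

214478

g_{16} = 3·16^4 + 4·16^3 + 6·16^2 - 3·16 - 2 = 214478.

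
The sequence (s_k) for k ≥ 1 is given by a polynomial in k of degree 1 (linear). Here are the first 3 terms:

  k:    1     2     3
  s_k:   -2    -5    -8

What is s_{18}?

1st diffs: -3, -3 (constant).
So s_k = -3k + 1.
Evaluating at k = 18 gives s_{18} = -53.

-53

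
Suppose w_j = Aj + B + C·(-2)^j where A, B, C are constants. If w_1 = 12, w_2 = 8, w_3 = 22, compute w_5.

At j = 1, 2, 3: A + B - 2C = 12; 2A + B + 4C = 8; 3A + B - 8C = 22.
Subtracting the first from the second: A + 6C = -4.
Subtracting the second from the third: A - 12C = 14.
Solving: C = -1, A = 2, then B = 8.
Hence w_5 = 2·5 + 8 + (-1)·(-32) = 50.

50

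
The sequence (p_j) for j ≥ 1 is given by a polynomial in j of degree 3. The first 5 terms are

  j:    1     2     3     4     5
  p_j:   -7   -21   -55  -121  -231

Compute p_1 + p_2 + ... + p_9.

-3759

1st diffs: -14, -34, -66, -110.
2nd diffs: -20, -32, -44.
3rd diffs: -12, -12 (constant).
So p_j = -2j^3 + 2j^2 - 6j - 1.
Continuing: -397, -631, -945, -1351.
Summing j = 1..9 (9 terms) gives -3759.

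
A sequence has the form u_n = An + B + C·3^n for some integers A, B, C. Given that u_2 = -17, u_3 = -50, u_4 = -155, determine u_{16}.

Plug in n = 2, 3, 4: 2A + B + 9C = -17; 3A + B + 27C = -50; 4A + B + 81C = -155.
Subtracting the first from the second: A + 18C = -33.
Subtracting the second from the third: A + 54C = -105.
Solving: C = -2, A = 3, then B = -5.
Therefore u_{16} = 48 + (-5) + (-2)·43046721 = -86093399.

-86093399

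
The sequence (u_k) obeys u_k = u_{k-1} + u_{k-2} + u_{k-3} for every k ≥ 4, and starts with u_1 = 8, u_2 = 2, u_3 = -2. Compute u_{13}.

Compute successive terms:
u_4 = 8, u_5 = 8, u_6 = 14, u_7 = 30, u_8 = 52, u_9 = 96, u_{10} = 178, u_{11} = 326, u_{12} = 600, u_{13} = 1104.

1104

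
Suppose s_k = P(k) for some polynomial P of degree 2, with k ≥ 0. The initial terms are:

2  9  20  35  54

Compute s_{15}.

527

1st diffs: 7, 11, 15, 19.
2nd diffs: 4, 4, 4 (constant).
Newton forward-difference form: s_k = 2 + 7·C(k,1) + 4·C(k,2).
At k = 15: k = 15, so s_{15} = 2 + 105 + 420 = 527.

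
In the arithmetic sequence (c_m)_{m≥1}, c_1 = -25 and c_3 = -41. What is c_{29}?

Common difference d = (-41 - (-25)) / (3 - 1) = -8.
c_m = -25 + (m - 1)·(-8).
c_{29} = -25 + 28·(-8) = -249.

-249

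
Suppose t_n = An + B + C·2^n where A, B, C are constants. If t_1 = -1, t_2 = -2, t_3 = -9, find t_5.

-71

Plug in n = 1, 2, 3: A + B + 2C = -1; 2A + B + 4C = -2; 3A + B + 8C = -9.
Subtracting the first from the second: A + 2C = -1.
Subtracting the second from the third: A + 4C = -7.
Solving: C = -3, A = 5, then B = 0.
So t_n = 5·n + 0 + (-3)·2^n; at n=5 this is -71.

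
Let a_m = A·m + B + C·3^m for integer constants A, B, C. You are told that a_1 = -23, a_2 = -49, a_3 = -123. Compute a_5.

Write the equations: A + B + 3C = -23; 2A + B + 9C = -49; 3A + B + 27C = -123.
Subtracting the first from the second: A + 6C = -26.
Subtracting the second from the third: A + 18C = -74.
Solving: C = -4, A = -2, then B = -9.
Hence a_5 = -2·5 + (-9) + (-4)·243 = -991.

-991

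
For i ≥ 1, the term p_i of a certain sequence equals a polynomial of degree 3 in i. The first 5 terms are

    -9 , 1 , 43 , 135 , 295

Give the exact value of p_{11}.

1st diffs: 10, 42, 92, 160.
2nd diffs: 32, 50, 68.
3rd diffs: 18, 18 (constant).
Newton forward-difference form: p_i = -9 + 10·C(i-1,1) + 32·C(i-1,2) + 18·C(i-1,3).
At i = 11: i-1 = 10, so p_{11} = -9 + 100 + 1440 + 2160 = 3691.

3691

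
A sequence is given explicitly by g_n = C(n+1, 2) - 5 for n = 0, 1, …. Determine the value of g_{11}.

C(12, 2) = 66, so g_{11} = 61.

61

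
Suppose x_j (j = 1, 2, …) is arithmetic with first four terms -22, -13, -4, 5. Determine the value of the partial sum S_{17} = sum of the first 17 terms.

850

Common difference d = 9.
x_j = -22 + (j - 1)·9.
x_{17} = 122; S = 17·(-22 + 122)/2 = 850.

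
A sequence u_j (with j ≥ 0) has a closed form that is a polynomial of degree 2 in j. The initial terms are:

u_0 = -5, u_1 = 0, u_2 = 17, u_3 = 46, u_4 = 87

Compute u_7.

282

1st diffs: 5, 17, 29, 41.
2nd diffs: 12, 12, 12 (constant).
Newton forward-difference form: u_j = -5 + 5·C(j,1) + 12·C(j,2).
At j = 7: j = 7, so u_7 = -5 + 35 + 252 = 282.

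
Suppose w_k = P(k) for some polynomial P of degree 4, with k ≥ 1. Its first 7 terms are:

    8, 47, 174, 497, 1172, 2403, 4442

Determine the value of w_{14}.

1st diffs: 39, 127, 323, 675, 1231, 2039.
2nd diffs: 88, 196, 352, 556, 808.
3rd diffs: 108, 156, 204, 252.
4th diffs: 48, 48, 48 (constant).
So w_k = 2k^4 - 2k^3 + 6k^2 + 5k - 3.
Evaluating at k = 14 gives w_{14} = 72587.

72587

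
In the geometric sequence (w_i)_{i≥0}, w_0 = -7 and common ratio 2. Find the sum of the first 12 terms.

-28665

w_i = (-7)·2^(i-0).
S = (-7)·(2^12 - 1)/(2 - 1) = (-7)·(4096 - 1)/(1) = -28665.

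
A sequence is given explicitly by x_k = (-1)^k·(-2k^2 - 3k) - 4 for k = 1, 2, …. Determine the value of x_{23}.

(-1)^23 = -1; -2k^2 - 3k at k=23 is -1127; so x_{23} = 1123.

1123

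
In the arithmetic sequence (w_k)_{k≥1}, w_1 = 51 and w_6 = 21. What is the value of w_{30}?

-123

Common difference d = (21 - 51) / (6 - 1) = -6.
w_k = 51 + (k - 1)·(-6).
w_{30} = 51 + 29·(-6) = -123.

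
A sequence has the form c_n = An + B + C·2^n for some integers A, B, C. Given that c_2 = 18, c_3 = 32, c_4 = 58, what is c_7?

The three given values yield: 2A + B + 4C = 18; 3A + B + 8C = 32; 4A + B + 16C = 58.
Subtracting the first from the second: A + 4C = 14.
Subtracting the second from the third: A + 8C = 26.
Solving: C = 3, A = 2, then B = 2.
Therefore c_7 = 14 + 2 + 3·128 = 400.

400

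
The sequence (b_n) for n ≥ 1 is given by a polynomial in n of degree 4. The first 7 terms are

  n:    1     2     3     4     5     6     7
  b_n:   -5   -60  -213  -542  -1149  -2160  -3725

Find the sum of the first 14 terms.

-166873

1st diffs: -55, -153, -329, -607, -1011, -1565.
2nd diffs: -98, -176, -278, -404, -554.
3rd diffs: -78, -102, -126, -150.
4th diffs: -24, -24, -24 (constant).
So b_n = -n^4 - 3n^3 - 6n^2 - n + 6.
Continuing: …, -6018, -9237, -13604, -19365, …, b_{14} = -47832.
Summing n = 1..14 (14 terms) gives -166873.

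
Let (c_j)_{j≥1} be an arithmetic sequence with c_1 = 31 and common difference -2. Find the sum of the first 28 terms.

112

c_j = 31 + (j - 1)·(-2).
c_{28} = -23; S = 28·(31 + (-23))/2 = 112.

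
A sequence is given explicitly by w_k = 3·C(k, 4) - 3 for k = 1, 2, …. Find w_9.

375

C(9, 4) = 126, so w_9 = 375.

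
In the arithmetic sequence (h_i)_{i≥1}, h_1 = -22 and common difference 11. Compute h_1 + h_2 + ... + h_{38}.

6897

h_i = -22 + (i - 1)·11.
h_{38} = 385; S = 38·(-22 + 385)/2 = 6897.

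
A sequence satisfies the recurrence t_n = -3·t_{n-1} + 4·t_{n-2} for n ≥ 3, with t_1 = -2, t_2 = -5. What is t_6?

-617

t_3 = 7, t_4 = -41, t_5 = 151, t_6 = -617.
(Characteristic roots are 1 and -4.)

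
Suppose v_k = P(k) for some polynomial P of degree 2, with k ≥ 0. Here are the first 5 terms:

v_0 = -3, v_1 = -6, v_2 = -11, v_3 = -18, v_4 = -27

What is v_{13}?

-198

1st diffs: -3, -5, -7, -9.
2nd diffs: -2, -2, -2 (constant).
So v_k = -k^2 - 2k - 3.
Evaluating at k = 13 gives v_{13} = -198.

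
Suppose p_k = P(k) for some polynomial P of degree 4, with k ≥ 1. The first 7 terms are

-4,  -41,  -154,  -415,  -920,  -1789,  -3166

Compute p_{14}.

1st diffs: -37, -113, -261, -505, -869, -1377.
2nd diffs: -76, -148, -244, -364, -508.
3rd diffs: -72, -96, -120, -144.
4th diffs: -24, -24, -24 (constant).
Newton forward-difference form: p_k = -4 + (-37)·C(k-1,1) + (-76)·C(k-1,2) + (-72)·C(k-1,3) + (-24)·C(k-1,4).
At k = 14: k-1 = 13, so p_{14} = -4 - 481 - 5928 - 20592 - 17160 = -44165.

-44165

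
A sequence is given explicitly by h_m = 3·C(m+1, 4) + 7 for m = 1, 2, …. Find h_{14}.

4102

C(15, 4) = 1365, so h_{14} = 4102.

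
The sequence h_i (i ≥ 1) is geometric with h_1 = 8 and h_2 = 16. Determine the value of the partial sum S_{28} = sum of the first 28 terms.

Common ratio r = 2.
h_i = 8·2^(i-1).
S = 8·(2^28 - 1)/(2 - 1) = 8·(268435456 - 1)/(1) = 2147483640.

2147483640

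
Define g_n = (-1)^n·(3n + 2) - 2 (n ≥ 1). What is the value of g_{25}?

-79

(-1)^25 = -1; 3n + 2 at n=25 is 77; so g_{25} = -79.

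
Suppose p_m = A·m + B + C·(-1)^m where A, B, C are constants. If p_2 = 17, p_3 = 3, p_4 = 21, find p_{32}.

Write the equations: 2A + B + C = 17; 3A + B - C = 3; 4A + B + C = 21.
Subtracting the first from the second: A - 2C = -14.
Subtracting the second from the third: A + 2C = 18.
Solving: C = 8, A = 2, then B = 5.
Hence p_{32} = 2·32 + 5 + 8·1 = 77.

77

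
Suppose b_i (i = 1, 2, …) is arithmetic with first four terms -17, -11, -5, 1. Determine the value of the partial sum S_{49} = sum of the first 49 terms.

Common difference d = 6.
b_i = -17 + (i - 1)·6.
b_{49} = 271; S = 49·(-17 + 271)/2 = 6223.

6223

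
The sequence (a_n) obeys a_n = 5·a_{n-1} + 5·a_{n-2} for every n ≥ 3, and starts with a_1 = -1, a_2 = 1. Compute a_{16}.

Step forward from the initial values:
a_3 = 0  a_4 = 5  a_5 = 25  …  a_{13} = 35234375  a_{14} = 206265625  a_{15} = 1207500000  a_{16} = 7068828125.

7068828125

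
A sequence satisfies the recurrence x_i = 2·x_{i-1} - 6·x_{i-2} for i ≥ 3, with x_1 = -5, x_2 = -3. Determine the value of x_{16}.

-528000

Iterate the recurrence:
x_3 = 24;  x_4 = 66;  x_5 = -12;  …;  x_{13} = -37056;  x_{14} = 486336;  x_{15} = 1195008;  x_{16} = -528000.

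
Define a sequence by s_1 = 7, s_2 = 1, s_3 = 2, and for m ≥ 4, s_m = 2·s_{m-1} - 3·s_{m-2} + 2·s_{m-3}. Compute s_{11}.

Iterate the recurrence:
s_4 = 15;  s_5 = 26;  s_6 = 11;  s_7 = -26;  s_8 = -33;  s_9 = 34;  s_{10} = 115;  s_{11} = 62.

62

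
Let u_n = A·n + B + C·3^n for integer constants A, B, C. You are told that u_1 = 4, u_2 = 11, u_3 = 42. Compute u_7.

4342

The three given values yield: A + B + 3C = 4; 2A + B + 9C = 11; 3A + B + 27C = 42.
Subtracting the first from the second: A + 6C = 7.
Subtracting the second from the third: A + 18C = 31.
Solving: C = 2, A = -5, then B = 3.
So u_n = -5·n + 3 + 2·3^n; at n=7 this is 4342.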